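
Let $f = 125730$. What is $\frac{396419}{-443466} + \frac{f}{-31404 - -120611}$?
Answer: $\frac{20393630447}{39560271462} \approx 0.51551$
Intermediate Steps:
$\frac{396419}{-443466} + \frac{f}{-31404 - -120611} = \frac{396419}{-443466} + \frac{125730}{-31404 - -120611} = 396419 \left(- \frac{1}{443466}\right) + \frac{125730}{-31404 + 120611} = - \frac{396419}{443466} + \frac{125730}{89207} = \frac{20393630447}{39560271462}$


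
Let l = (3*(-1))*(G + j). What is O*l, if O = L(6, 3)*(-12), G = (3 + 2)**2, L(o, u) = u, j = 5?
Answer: 3240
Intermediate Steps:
G = 25 (G = 5**2 = 25)
O = -36 (O = 3*(-12) = -36)
l = -90 (l = (3*(-1))*(25 + 5) = -3*30 = -90)
O*l = -36*(-90) = 3240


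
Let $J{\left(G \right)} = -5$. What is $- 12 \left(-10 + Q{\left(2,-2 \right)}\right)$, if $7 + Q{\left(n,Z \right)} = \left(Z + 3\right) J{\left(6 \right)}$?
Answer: $264$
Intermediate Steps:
$Q{\left(n,Z \right)} = -22 - 5 Z$ ($Q{\left(n,Z \right)} = -7 + \left(Z + 3\right) \left(-5\right) = -7 + \left(3 + Z\right) \left(-5\right) = -7 - \left(15 + 5 Z\right) = -22 - 5 Z$)
$- 12 \left(-10 + Q{\left(2,-2 \right)}\right) = - 12 \left(-10 - 12\right) = \left(-12\right) \left(-22\right) = 264$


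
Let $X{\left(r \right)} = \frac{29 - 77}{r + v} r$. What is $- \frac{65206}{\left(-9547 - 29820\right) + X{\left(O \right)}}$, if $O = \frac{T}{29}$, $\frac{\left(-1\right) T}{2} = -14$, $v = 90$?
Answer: $\frac{86006714}{51925745} \approx 1.6563$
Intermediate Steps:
$T = 28$ ($T = \left(-2\right) \left(-14\right) = 28$)
$O = \frac{28}{29} \approx 0.96552$
$X{\left(r \right)} = - \frac{48 r}{90 + r}$ ($X{\left(r \right)} = \frac{29 - 77}{r + 90} r = - \frac{48}{90 + r} r = - \frac{48 r}{90 + r}$)
$- \frac{65206}{\left(-9547 - 29820\right) + X{\left(O \right)}} = - \frac{65206}{\left(-9547 - 29820\right) - \frac{1344}{29 \left(90 + \frac{28}{29}\right)}} = - \frac{65206}{-39367 - \frac{1344}{29 \cdot \frac{2638}{29}}} = - \frac{65206}{-39367 - \frac{1344}{29} \cdot \frac{29}{2638}} = - \frac{65206}{-39367 - \frac{672}{1319}} = - \frac{65206}{- \frac{51925745}{1319}} = \left(-65206\right) \left(- \frac{1319}{51925745}\right) = \frac{86006714}{51925745}$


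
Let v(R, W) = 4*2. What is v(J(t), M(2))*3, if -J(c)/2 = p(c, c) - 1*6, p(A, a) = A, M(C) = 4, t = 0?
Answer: 24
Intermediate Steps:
J(c) = 12 - 2*c (J(c) = -2*(c - 1*6) = -2*(c - 6) = -2*(-6 + c) = 12 - 2*c)
v(R, W) = 8
v(J(t), M(2))*3 = 8*3 = 24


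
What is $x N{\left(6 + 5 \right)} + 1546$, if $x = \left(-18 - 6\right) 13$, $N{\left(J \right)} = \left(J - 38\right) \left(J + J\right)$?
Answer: $186874$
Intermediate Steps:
$N{\left(J \right)} = 2 J \left(-38 + J\right)$ ($N{\left(J \right)} = \left(-38 + J\right) 2 J = 2 J \left(-38 + J\right)$)
$x = -312$ ($x = \left(-24\right) 13 = -312$)
$x N{\left(6 + 5 \right)} + 1546 = - 312 \cdot 2 \left(6 + 5\right) \left(-38 + \left(6 + 5\right)\right) + 1546 = - 312 \cdot 2 \cdot 11 \left(-38 + 11\right) + 1546 = - 312 \cdot 2 \cdot 11 \left(-27\right) + 1546 = \left(-312\right) \left(-594\right) + 1546 = 185328 + 1546 = 186874$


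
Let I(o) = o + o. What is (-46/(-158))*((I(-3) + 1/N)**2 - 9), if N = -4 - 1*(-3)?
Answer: 920/79 ≈ 11.646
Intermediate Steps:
I(o) = 2*o
N = -1 (N = -4 + 3 = -1)
(-46/(-158))*((I(-3) + 1/N)**2 - 9) = (-46/(-158))*((2*(-3) + 1/(-1))**2 - 9) = (-46*(-1/158))*((-6 - 1)**2 - 9) = 23*((-7)**2 - 9)/79 = 23*(49 - 9)/79 = (23/79)*40 = 920/79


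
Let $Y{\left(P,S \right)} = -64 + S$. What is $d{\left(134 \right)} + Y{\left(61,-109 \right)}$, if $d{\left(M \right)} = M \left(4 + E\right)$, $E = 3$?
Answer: $765$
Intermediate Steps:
$d{\left(M \right)} = 7 M$ ($d{\left(M \right)} = M \left(4 + 3\right) = M 7 = 7 M$)
$d{\left(134 \right)} + Y{\left(61,-109 \right)} = 7 \cdot 134 - 173 = 938 - 173 = 765$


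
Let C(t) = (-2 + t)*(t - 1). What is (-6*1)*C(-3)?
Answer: -120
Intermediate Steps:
C(t) = (-1 + t)*(-2 + t) (C(t) = (-2 + t)*(-1 + t) = (-1 + t)*(-2 + t))
(-6*1)*C(-3) = (-6*1)*(2 + (-3)² - 3*(-3)) = -6*(2 + 9 + 9) = -6*20 = -120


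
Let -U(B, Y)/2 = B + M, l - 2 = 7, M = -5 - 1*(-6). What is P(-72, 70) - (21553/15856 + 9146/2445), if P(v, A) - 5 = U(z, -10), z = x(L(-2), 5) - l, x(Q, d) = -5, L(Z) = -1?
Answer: 1004089459/38767920 ≈ 25.900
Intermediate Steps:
M = 1 (M = -5 + 6 = 1)
l = 9 (l = 2 + 7 = 9)
z = -14 (z = -5 - 1*9 = -5 - 9 = -14)
U(B, Y) = -2 - 2*B (U(B, Y) = -2*(B + 1) = -2*(1 + B) = -2 - 2*B)
P(v, A) = 31 (P(v, A) = 5 + (-2 - 2*(-14)) = 5 + (-2 + 28) = 5 + 26 = 31)
P(-72, 70) - (21553/15856 + 9146/2445) = 31 - (21553/15856 + 9146/2445) = 31 - 1*197716061/38767920 = 31 - 197716061/38767920 = 1004089459/38767920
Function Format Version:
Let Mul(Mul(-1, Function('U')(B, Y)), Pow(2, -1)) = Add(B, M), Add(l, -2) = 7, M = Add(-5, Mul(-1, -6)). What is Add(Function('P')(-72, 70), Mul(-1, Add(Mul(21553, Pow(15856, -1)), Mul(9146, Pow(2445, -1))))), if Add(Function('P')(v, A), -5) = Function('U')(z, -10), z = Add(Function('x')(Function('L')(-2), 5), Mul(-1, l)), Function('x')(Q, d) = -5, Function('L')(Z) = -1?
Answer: Rational(1004089459, 38767920) ≈ 25.900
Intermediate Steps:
M = 1 (M = Add(-5, 6) = 1)
l = 9 (l = Add(2, 7) = 9)
z = -14 (z = Add(-5, Mul(-1, 9)) = Add(-5, -9) = -14)
Function('U')(B, Y) = Add(-2, Mul(-2, B)) (Function('U')(B, Y) = Mul(-2, Add(B, 1)) = Mul(-2, Add(1, B)) = Add(-2, Mul(-2, B)))
Function('P')(v, A) = 31 (Function('P')(v, A) = Add(5, Add(-2, Mul(-2, -14))) = Add(5, Add(-2, 28)) = Add(5, 26) = 31)
Add(Function('P')(-72, 70), Mul(-1, Add(Mul(21553, Pow(15856, -1)), Mul(9146, Pow(2445, -1))))) = Add(31, Mul(-1, Add(Mul(21553, Pow(15856, -1)), Mul(9146, Pow(2445, -1))))) = Add(31, Mul(-1, Add(Mul(21553, Rational(1, 15856)), Mul(9146, Rational(1, 2445))))) = Add(31, Mul(-1, Add(Rational(21553, 15856), Rational(9146, 2445)))) = Add(31, Mul(-1, Rational(197716061, 38767920))) = Add(31, Rational(-197716061, 38767920)) = Rational(1004089459, 38767920)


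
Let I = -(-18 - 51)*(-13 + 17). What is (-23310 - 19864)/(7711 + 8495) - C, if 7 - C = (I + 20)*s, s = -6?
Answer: -14469236/8103 ≈ -1785.7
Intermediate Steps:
I = 276 (I = -(-69)*4 = -1*(-276) = 276)
C = 1783 (C = 7 - (276 + 20)*(-6) = 7 - 296*(-6) = 7 - 1*(-1776) = 7 + 1776 = 1783)
(-23310 - 19864)/(7711 + 8495) - C = (-23310 - 19864)/(7711 + 8495) - 1*1783 = -43174/16206 - 1783 = -43174*1/16206 - 1783 = -21587/8103 - 1783 = -14469236/8103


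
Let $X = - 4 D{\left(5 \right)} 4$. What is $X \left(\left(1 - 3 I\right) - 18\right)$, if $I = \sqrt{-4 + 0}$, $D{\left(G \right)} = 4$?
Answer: $1088 + 384 i \approx 1088.0 + 384.0 i$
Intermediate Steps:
$I = 2 i$ ($I = \sqrt{-4} = 2 i \approx 2.0 i$)
$X = -64$ ($X = \left(-4\right) 4 \cdot 4 = \left(-16\right) 4 = -64$)
$X \left(\left(1 - 3 I\right) - 18\right) = - 64 \left(\left(1 - 3 \cdot 2 i\right) - 18\right) = - 64 \left(\left(1 - 6 i\right) - 18\right) = - 64 \left(-17 - 6 i\right) = 1088 + 384 i$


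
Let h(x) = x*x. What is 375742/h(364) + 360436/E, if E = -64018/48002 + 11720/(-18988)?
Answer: -2720463074397920853/14724919971944 ≈ -1.8475e+5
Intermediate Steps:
h(x) = x²
E = -222269653/113932747 (E = -64018*1/48002 + 11720*(-1/18988) = -32009/24001 - 2930/4747 = -222269653/113932747 ≈ -1.9509)
375742/h(364) + 360436/E = 375742/(364²) + 360436/(-222269653/113932747) = 375742/132496 + 360436*(-113932747/222269653) = 375742*(1/132496) - 41065463597692/222269653 = 187871/66248 - 41065463597692/222269653 = -2720463074397920853/14724919971944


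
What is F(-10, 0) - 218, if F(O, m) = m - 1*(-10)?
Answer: -208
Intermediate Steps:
F(O, m) = 10 + m (F(O, m) = m + 10 = 10 + m)
F(-10, 0) - 218 = (10 + 0) - 218 = 10 - 218 = -208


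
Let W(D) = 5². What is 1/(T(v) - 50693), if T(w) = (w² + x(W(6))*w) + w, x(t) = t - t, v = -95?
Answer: -1/41763 ≈ -2.3945e-5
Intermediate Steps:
W(D) = 25
x(t) = 0
T(w) = w + w² (T(w) = (w² + 0*w) + w = (w² + 0) + w = w² + w = w + w²)
1/(T(v) - 50693) = 1/(-95*(1 - 95) - 50693) = 1/(-95*(-94) - 50693) = 1/(8930 - 50693) = 1/(-41763) = -1/41763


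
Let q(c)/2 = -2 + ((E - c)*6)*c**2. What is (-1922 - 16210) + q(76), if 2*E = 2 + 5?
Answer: -5043256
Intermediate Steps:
E = 7/2 (E = (2 + 5)/2 = (1/2)*7 = 7/2 ≈ 3.5000)
q(c) = -4 + 2*c**2*(21 - 6*c) (q(c) = 2*(-2 + ((7/2 - c)*6)*c**2) = 2*(-2 + (21 - 6*c)*c**2) = 2*(-2 + c**2*(21 - 6*c)) = -4 + 2*c**2*(21 - 6*c))
(-1922 - 16210) + q(76) = (-1922 - 16210) + (-4 - 12*76**3 + 42*76**2) = -18132 + (-4 - 12*438976 + 42*5776) = -18132 + (-4 - 5267712 + 242592) = -18132 - 5025124 = -5043256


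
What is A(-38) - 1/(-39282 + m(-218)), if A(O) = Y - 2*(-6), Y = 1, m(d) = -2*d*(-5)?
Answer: 539007/41462 ≈ 13.000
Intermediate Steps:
m(d) = 10*d
A(O) = 13 (A(O) = 1 - 2*(-6) = 1 + 12 = 13)
A(-38) - 1/(-39282 + m(-218)) = 13 - 1/(-39282 + 10*(-218)) = 13 - 1/(-39282 - 2180) = 13 - 1/(-41462) = 13 - 1*(-1/41462) = 13 + 1/41462 = 539007/41462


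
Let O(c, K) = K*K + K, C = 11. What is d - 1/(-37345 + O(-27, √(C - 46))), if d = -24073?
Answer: (-899848739*I - 24073*√35)/(√35 + 37380*I) ≈ -24073.0 + 3.7253e-9*I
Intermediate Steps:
O(c, K) = K + K² (O(c, K) = K² + K = K + K²)
d - 1/(-37345 + O(-27, √(C - 46))) = -24073 - 1/(-37345 + √(11 - 46)*(1 + √(11 - 46))) = -24073 - 1/(-37345 + √(-35)*(1 + √(-35))) = -24073 - 1/(-37345 + (I*√35)*(1 + I*√35)) = -24073 - 1/(-37345 + I*√35*(1 + I*√35))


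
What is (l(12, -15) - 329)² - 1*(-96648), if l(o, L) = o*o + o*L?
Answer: 229873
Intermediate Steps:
l(o, L) = o² + L*o
(l(12, -15) - 329)² - 1*(-96648) = (12*(-15 + 12) - 329)² - 1*(-96648) = (12*(-3) - 329)² + 96648 = (-36 - 329)² + 96648 = (-365)² + 96648 = 133225 + 96648 = 229873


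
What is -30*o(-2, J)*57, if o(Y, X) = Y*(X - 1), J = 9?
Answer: 27360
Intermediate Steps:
o(Y, X) = Y*(-1 + X)
-30*o(-2, J)*57 = -(-60)*(-1 + 9)*57 = -(-60)*8*57 = -30*(-16)*57 = 480*57 = 27360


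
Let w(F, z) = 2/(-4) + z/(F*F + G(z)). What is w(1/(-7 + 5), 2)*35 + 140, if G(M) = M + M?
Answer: 4725/34 ≈ 138.97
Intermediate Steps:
G(M) = 2*M
w(F, z) = -½ + z/(F² + 2*z) (w(F, z) = 2/(-4) + z/(F*F + 2*z) = 2*(-¼) + z/(F² + 2*z) = -½ + z/(F² + 2*z))
w(1/(-7 + 5), 2)*35 + 140 = -(1/(-7 + 5))²/(2*(1/(-7 + 5))² + 4*2)*35 + 140 = -(1/(-2))²/(2*(1/(-2))² + 8)*35 + 140 = -(-½)²/(2*(-½)² + 8)*35 + 140 = -1*¼/(2*(¼) + 8)*35 + 140 = -1*¼/(½ + 8)*35 + 140 = -1*¼/17/2*35 + 140 = -1*¼*2/17*35 + 140 = -1/34*35 + 140 = -35/34 + 140 = 4725/34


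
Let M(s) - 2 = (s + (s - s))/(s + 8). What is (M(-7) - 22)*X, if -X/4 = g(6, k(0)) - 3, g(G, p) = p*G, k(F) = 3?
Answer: 1620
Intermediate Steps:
M(s) = 2 + s/(8 + s) (M(s) = 2 + (s + (s - s))/(s + 8) = 2 + (s + 0)/(8 + s) = 2 + s/(8 + s))
g(G, p) = G*p
X = -60 (X = -4*(6*3 - 3) = -4*(18 - 3) = -4*15 = -60)
(M(-7) - 22)*X = ((16 + 3*(-7))/(8 - 7) - 22)*(-60) = ((16 - 21)/1 - 22)*(-60) = (1*(-5) - 22)*(-60) = (-5 - 22)*(-60) = -27*(-60) = 1620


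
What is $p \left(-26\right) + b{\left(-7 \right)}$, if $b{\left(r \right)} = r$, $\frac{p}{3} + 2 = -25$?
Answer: $2099$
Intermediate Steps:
$p = -81$ ($p = -6 + 3 \left(-25\right) = -6 - 75 = -81$)
$p \left(-26\right) + b{\left(-7 \right)} = \left(-81\right) \left(-26\right) - 7 = 2106 - 7 = 2099$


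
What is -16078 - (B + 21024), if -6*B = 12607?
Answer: -210005/6 ≈ -35001.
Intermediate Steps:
B = -12607/6 (B = -⅙*12607 = -12607/6 ≈ -2101.2)
-16078 - (B + 21024) = -16078 - (-12607/6 + 21024) = -16078 - 1*113537/6 = -16078 - 113537/6 = -210005/6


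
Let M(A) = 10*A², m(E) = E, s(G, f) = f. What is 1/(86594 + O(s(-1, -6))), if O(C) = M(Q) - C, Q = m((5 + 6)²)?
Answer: 1/233010 ≈ 4.2917e-6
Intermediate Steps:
Q = 121 (Q = (5 + 6)² = 11² = 121)
O(C) = 146410 - C (O(C) = 10*121² - C = 10*14641 - C = 146410 - C)
1/(86594 + O(s(-1, -6))) = 1/(86594 + (146410 - 1*(-6))) = 1/(86594 + (146410 + 6)) = 1/(86594 + 146416) = 1/233010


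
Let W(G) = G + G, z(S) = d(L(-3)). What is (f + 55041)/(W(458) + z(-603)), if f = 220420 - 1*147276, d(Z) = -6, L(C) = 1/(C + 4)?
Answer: 25637/182 ≈ 140.86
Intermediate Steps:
L(C) = 1/(4 + C)
z(S) = -6
f = 73144 (f = 220420 - 147276 = 73144)
W(G) = 2*G
(f + 55041)/(W(458) + z(-603)) = (73144 + 55041)/(2*458 - 6) = 128185/(916 - 6) = 128185/910 = 128185*(1/910) = 25637/182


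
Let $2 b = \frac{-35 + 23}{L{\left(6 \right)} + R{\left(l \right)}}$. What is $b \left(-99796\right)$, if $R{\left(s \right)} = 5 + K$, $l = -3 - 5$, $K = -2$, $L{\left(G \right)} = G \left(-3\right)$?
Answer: $- \frac{199592}{5} \approx -39918.0$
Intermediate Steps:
$L{\left(G \right)} = - 3 G$
$l = -8$
$R{\left(s \right)} = 3$ ($R{\left(s \right)} = 5 - 2 = 3$)
$b = \frac{2}{5}$ ($b = \frac{\left(-35 + 23\right) \frac{1}{\left(-3\right) 6 + 3}}{2} = \frac{\left(-12\right) \frac{1}{-18 + 3}}{2} = \frac{\left(-12\right) \frac{1}{-15}}{2} = \frac{\left(-12\right) \left(- \frac{1}{15}\right)}{2} = \frac{1}{2} \cdot \frac{4}{5} = \frac{2}{5} \approx 0.4$)
$b \left(-99796\right) = \frac{2}{5} \left(-99796\right) = - \frac{199592}{5}$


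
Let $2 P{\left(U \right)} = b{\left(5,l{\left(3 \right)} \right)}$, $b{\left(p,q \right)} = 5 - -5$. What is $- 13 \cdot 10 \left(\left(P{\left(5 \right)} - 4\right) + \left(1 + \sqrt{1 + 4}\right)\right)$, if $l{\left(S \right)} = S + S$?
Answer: $-260 - 130 \sqrt{5} \approx -550.69$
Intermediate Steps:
$l{\left(S \right)} = 2 S$
$b{\left(p,q \right)} = 10$ ($b{\left(p,q \right)} = 5 + 5 = 10$)
$P{\left(U \right)} = 5$ ($P{\left(U \right)} = \frac{1}{2} \cdot 10 = 5$)
$- 13 \cdot 10 \left(\left(P{\left(5 \right)} - 4\right) + \left(1 + \sqrt{1 + 4}\right)\right) = - 13 \cdot 10 \left(\left(5 - 4\right) + \left(1 + \sqrt{1 + 4}\right)\right) = - 130 \left(1 + \left(1 + \sqrt{5}\right)\right) = - 130 \left(2 + \sqrt{5}\right) = - (260 + 130 \sqrt{5}) = -260 - 130 \sqrt{5}$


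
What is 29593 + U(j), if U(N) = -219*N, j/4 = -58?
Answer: 80401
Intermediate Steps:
j = -232 (j = 4*(-58) = -232)
29593 + U(j) = 29593 - 219*(-232) = 29593 + 50808 = 80401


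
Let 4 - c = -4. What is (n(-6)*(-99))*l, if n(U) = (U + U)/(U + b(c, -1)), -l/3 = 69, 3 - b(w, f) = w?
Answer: 22356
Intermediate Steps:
c = 8 (c = 4 - 1*(-4) = 4 + 4 = 8)
b(w, f) = 3 - w
l = -207 (l = -3*69 = -207)
n(U) = 2*U/(-5 + U) (n(U) = (U + U)/(U + (3 - 1*8)) = (2*U)/(U + (3 - 8)) = (2*U)/(U - 5) = (2*U)/(-5 + U) = 2*U/(-5 + U))
(n(-6)*(-99))*l = ((2*(-6)/(-5 - 6))*(-99))*(-207) = ((2*(-6)/(-11))*(-99))*(-207) = ((2*(-6)*(-1/11))*(-99))*(-207) = ((12/11)*(-99))*(-207) = -108*(-207) = 22356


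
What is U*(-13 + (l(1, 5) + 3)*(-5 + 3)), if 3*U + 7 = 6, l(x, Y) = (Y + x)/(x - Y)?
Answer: 16/3 ≈ 5.3333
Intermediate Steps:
l(x, Y) = (Y + x)/(x - Y)
U = -⅓ (U = -7/3 + (⅓)*6 = -7/3 + 2 = -⅓ ≈ -0.33333)
U*(-13 + (l(1, 5) + 3)*(-5 + 3)) = -(-13 + ((5 + 1)/(1 - 1*5) + 3)*(-5 + 3))/3 = -(-13 + (6/(1 - 5) + 3)*(-2))/3 = -(-13 + (6/(-4) + 3)*(-2))/3 = -(-13 + (-¼*6 + 3)*(-2))/3 = -(-13 + (-3/2 + 3)*(-2))/3 = -(-13 + (3/2)*(-2))/3 = -(-13 - 3)/3 = -⅓*(-16) = 16/3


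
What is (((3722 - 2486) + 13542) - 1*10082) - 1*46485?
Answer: -41789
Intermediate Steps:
(((3722 - 2486) + 13542) - 1*10082) - 1*46485 = ((1236 + 13542) - 10082) - 46485 = (14778 - 10082) - 46485 = 4696 - 46485 = -41789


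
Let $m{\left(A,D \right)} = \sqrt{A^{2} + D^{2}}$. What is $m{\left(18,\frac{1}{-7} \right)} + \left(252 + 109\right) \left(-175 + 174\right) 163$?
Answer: $-58843 + \frac{\sqrt{15877}}{7} \approx -58825.0$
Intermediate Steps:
$m{\left(18,\frac{1}{-7} \right)} + \left(252 + 109\right) \left(-175 + 174\right) 163 = \sqrt{18^{2} + \left(\frac{1}{-7}\right)^{2}} + \left(252 + 109\right) \left(-175 + 174\right) 163 = \sqrt{324 + \left(- \frac{1}{7}\right)^{2}} + 361 \left(-1\right) 163 = \sqrt{324 + \frac{1}{49}} - 58843 = \sqrt{\frac{15877}{49}} - 58843 = \frac{\sqrt{15877}}{7} - 58843 = -58843 + \frac{\sqrt{15877}}{7}$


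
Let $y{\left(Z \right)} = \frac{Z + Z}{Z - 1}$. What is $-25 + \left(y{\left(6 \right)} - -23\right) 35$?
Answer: $864$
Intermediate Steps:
$y{\left(Z \right)} = \frac{2 Z}{-1 + Z}$
$-25 + \left(y{\left(6 \right)} - -23\right) 35 = -25 + \left(2 \cdot 6 \frac{1}{-1 + 6} - -23\right) 35 = -25 + \left(2 \cdot 6 \cdot \frac{1}{5} + 23\right) 35 = -25 + \left(\frac{12}{5} + 23\right) 35 = -25 + \frac{127}{5} \cdot 35 = -25 + 889 = 864$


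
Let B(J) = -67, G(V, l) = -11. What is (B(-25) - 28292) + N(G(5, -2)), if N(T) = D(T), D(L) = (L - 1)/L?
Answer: -311937/11 ≈ -28358.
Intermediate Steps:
D(L) = (-1 + L)/L
N(T) = (-1 + T)/T
(B(-25) - 28292) + N(G(5, -2)) = (-67 - 28292) + (-1 - 11)/(-11) = -28359 - 1/11*(-12) = -28359 + 12/11 = -311937/11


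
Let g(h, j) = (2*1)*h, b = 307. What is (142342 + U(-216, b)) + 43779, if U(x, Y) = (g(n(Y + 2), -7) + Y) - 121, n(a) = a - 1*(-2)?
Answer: 186929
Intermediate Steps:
n(a) = 2 + a (n(a) = a + 2 = 2 + a)
g(h, j) = 2*h
U(x, Y) = -113 + 3*Y (U(x, Y) = (2*(2 + (Y + 2)) + Y) - 121 = (2*(2 + (2 + Y)) + Y) - 121 = (2*(4 + Y) + Y) - 121 = ((8 + 2*Y) + Y) - 121 = (8 + 3*Y) - 121 = -113 + 3*Y)
(142342 + U(-216, b)) + 43779 = (142342 + (-113 + 3*307)) + 43779 = (142342 + (-113 + 921)) + 43779 = (142342 + 808) + 43779 = 143150 + 43779 = 186929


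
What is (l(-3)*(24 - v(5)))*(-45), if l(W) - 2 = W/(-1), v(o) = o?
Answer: -4275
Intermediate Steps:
l(W) = 2 - W (l(W) = 2 + W/(-1) = 2 + W*(-1) = 2 - W)
(l(-3)*(24 - v(5)))*(-45) = ((2 - 1*(-3))*(24 - 1*5))*(-45) = ((2 + 3)*(24 - 5))*(-45) = (5*19)*(-45) = 95*(-45) = -4275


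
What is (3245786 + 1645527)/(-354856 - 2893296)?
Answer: -4891313/3248152 ≈ -1.5059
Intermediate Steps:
(3245786 + 1645527)/(-354856 - 2893296) = 4891313/(-3248152) = 4891313*(-1/3248152) = -4891313/3248152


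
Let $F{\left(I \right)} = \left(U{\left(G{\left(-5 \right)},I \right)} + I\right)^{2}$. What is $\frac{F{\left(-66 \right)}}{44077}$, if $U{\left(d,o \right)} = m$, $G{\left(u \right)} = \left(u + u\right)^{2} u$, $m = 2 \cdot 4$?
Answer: $\frac{3364}{44077} \approx 0.076321$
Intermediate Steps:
$m = 8$
$G{\left(u \right)} = 4 u^{3}$ ($G{\left(u \right)} = \left(2 u\right)^{2} u = 4 u^{2} u = 4 u^{3}$)
$U{\left(d,o \right)} = 8$
$F{\left(I \right)} = \left(8 + I\right)^{2}$
$\frac{F{\left(-66 \right)}}{44077} = \frac{\left(8 - 66\right)^{2}}{44077} = \left(-58\right)^{2} \cdot \frac{1}{44077} = 3364 \cdot \frac{1}{44077} = \frac{3364}{44077}$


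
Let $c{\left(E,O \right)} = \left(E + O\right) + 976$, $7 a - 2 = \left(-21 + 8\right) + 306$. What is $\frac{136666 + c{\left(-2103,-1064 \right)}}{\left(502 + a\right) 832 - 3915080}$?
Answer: $- \frac{313775}{8078824} \approx -0.038839$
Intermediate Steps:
$a = \frac{295}{7}$ ($a = \frac{2}{7} + \frac{\left(-21 + 8\right) + 306}{7} = \frac{2}{7} + \frac{-13 + 306}{7} = \frac{2}{7} + \frac{1}{7} \cdot 293 = \frac{2}{7} + \frac{293}{7} = \frac{295}{7} \approx 42.143$)
$c{\left(E,O \right)} = 976 + E + O$
$\frac{136666 + c{\left(-2103,-1064 \right)}}{\left(502 + a\right) 832 - 3915080} = \frac{136666 - 2191}{\left(502 + \frac{295}{7}\right) 832 - 3915080} = \frac{136666 - 2191}{\frac{3809}{7} \cdot 832 - 3915080} = \frac{134475}{\frac{3169088}{7} - 3915080} = \frac{134475}{- \frac{24236472}{7}} = 134475 \left(- \frac{7}{24236472}\right) = - \frac{313775}{8078824}$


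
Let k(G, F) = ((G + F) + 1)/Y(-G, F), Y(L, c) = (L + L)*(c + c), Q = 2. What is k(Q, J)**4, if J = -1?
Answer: 1/256 ≈ 0.0039063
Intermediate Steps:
Y(L, c) = 4*L*c (Y(L, c) = (2*L)*(2*c) = 4*L*c)
k(G, F) = -(1 + F + G)/(4*F*G) (k(G, F) = ((G + F) + 1)/((4*(-G)*F)) = ((F + G) + 1)/((-4*F*G)) = (1 + F + G)*(-1/(4*F*G)) = -(1 + F + G)/(4*F*G))
k(Q, J)**4 = ((1/4)*(-1 - 1*(-1) - 1*2)/(-1*2))**4 = ((1/4)*(-1)*(1/2)*(-1 + 1 - 2))**4 = ((1/4)*(-1)*(1/2)*(-2))**4 = (1/4)**4 = 1/256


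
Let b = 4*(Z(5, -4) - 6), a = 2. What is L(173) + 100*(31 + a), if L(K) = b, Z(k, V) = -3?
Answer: 3264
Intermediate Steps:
b = -36 (b = 4*(-3 - 6) = 4*(-9) = -36)
L(K) = -36
L(173) + 100*(31 + a) = -36 + 100*(31 + 2) = -36 + 100*33 = -36 + 3300 = 3264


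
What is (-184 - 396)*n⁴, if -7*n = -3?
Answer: -46980/2401 ≈ -19.567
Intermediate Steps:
n = 3/7 (n = -⅐*(-3) = 3/7 ≈ 0.42857)
(-184 - 396)*n⁴ = (-184 - 396)*(3/7)⁴ = -580*81/2401 = -46980/2401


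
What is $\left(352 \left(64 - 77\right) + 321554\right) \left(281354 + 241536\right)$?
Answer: $165744626420$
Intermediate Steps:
$\left(352 \left(64 - 77\right) + 321554\right) \left(281354 + 241536\right) = \left(352 \left(-13\right) + 321554\right) 522890 = \left(-4576 + 321554\right) 522890 = 316978 \cdot 522890 = 165744626420$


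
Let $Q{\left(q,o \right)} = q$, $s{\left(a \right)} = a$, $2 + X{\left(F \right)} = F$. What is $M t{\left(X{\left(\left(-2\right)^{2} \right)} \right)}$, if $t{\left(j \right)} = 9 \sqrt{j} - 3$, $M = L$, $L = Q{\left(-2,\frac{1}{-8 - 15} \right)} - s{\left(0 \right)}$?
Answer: $6 - 18 \sqrt{2} \approx -19.456$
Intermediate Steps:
$X{\left(F \right)} = -2 + F$
$L = -2$ ($L = -2 - 0 = -2 + 0 = -2$)
$M = -2$
$t{\left(j \right)} = -3 + 9 \sqrt{j}$ ($t{\left(j \right)} = 9 \sqrt{j} - 3 = -3 + 9 \sqrt{j}$)
$M t{\left(X{\left(\left(-2\right)^{2} \right)} \right)} = - 2 \left(-3 + 9 \sqrt{-2 + \left(-2\right)^{2}}\right) = - 2 \left(-3 + 9 \sqrt{-2 + 4}\right) = - 2 \left(-3 + 9 \sqrt{2}\right) = 6 - 18 \sqrt{2}$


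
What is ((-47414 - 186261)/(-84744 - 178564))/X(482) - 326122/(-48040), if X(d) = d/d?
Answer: 6068517411/790582270 ≈ 7.6760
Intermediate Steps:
X(d) = 1
((-47414 - 186261)/(-84744 - 178564))/X(482) - 326122/(-48040) = ((-47414 - 186261)/(-84744 - 178564))/1 - 326122/(-48040) = -233675/(-263308)*1 - 326122*(-1/48040) = -233675*(-1/263308)*1 + 163061/24020 = (233675/263308)*1 + 163061/24020 = 233675/263308 + 163061/24020 = 6068517411/790582270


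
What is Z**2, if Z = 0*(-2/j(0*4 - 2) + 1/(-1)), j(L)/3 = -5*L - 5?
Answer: 0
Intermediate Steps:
j(L) = -15 - 15*L (j(L) = 3*(-5*L - 5) = 3*(-5 - 5*L) = -15 - 15*L)
Z = 0 (Z = 0*(-2/(-15 - 15*(0*4 - 2)) + 1/(-1)) = 0*(-2/(-15 - 15*(0 - 2)) + 1*(-1)) = 0*(-2/(-15 - 15*(-2)) - 1) = 0*(-2/(-15 + 30) - 1) = 0*(-2/15 - 1) = 0*(-17/15) = 0)
Z**2 = 0**2 = 0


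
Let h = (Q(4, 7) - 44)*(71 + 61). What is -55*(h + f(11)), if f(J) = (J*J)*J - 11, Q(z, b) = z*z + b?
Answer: 79860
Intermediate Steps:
Q(z, b) = b + z**2 (Q(z, b) = z**2 + b = b + z**2)
f(J) = -11 + J**3 (f(J) = J**2*J - 11 = J**3 - 11 = -11 + J**3)
h = -2772 (h = ((7 + 4**2) - 44)*(71 + 61) = ((7 + 16) - 44)*132 = (23 - 44)*132 = -21*132 = -2772)
-55*(h + f(11)) = -55*(-2772 + (-11 + 11**3)) = -55*(-2772 + (-11 + 1331)) = -55*(-2772 + 1320) = -55*(-1452) = 79860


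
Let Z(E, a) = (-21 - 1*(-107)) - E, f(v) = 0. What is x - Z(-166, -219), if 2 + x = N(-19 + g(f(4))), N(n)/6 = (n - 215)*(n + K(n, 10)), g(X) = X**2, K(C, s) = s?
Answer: 12382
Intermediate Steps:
Z(E, a) = 86 - E (Z(E, a) = (-21 + 107) - E = 86 - E)
N(n) = 6*(-215 + n)*(10 + n) (N(n) = 6*((n - 215)*(n + 10)) = 6*((-215 + n)*(10 + n)) = 6*(-215 + n)*(10 + n))
x = 12634 (x = -2 + (-12900 - 1230*(-19 + 0**2) + 6*(-19 + 0**2)**2) = -2 + (-12900 - 1230*(-19 + 0) + 6*(-19 + 0)**2) = -2 + (-12900 - 1230*(-19) + 6*(-19)**2) = -2 + (-12900 + 23370 + 6*361) = -2 + (-12900 + 23370 + 2166) = -2 + 12636 = 12634)
x - Z(-166, -219) = 12634 - (86 - 1*(-166)) = 12634 - (86 + 166) = 12634 - 1*252 = 12634 - 252 = 12382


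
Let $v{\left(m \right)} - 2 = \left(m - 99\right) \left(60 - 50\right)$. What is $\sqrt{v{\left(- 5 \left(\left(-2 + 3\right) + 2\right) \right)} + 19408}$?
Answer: $3 \sqrt{2030} \approx 135.17$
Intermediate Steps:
$v{\left(m \right)} = -988 + 10 m$ ($v{\left(m \right)} = 2 + \left(m - 99\right) \left(60 - 50\right) = 2 + \left(-99 + m\right) 10 = 2 + \left(-990 + 10 m\right) = -988 + 10 m$)
$\sqrt{v{\left(- 5 \left(\left(-2 + 3\right) + 2\right) \right)} + 19408} = \sqrt{\left(-988 + 10 \left(- 5 \left(\left(-2 + 3\right) + 2\right)\right)\right) + 19408} = \sqrt{\left(-988 + 10 \left(- 5 \left(1 + 2\right)\right)\right) + 19408} = \sqrt{\left(-988 + 10 \left(\left(-5\right) 3\right)\right) + 19408} = \sqrt{\left(-988 + 10 \left(-15\right)\right) + 19408} = \sqrt{\left(-988 - 150\right) + 19408} = \sqrt{-1138 + 19408} = \sqrt{18270} = 3 \sqrt{2030}$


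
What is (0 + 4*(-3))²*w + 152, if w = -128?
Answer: -18280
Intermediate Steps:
(0 + 4*(-3))²*w + 152 = (0 + 4*(-3))²*(-128) + 152 = (0 - 12)²*(-128) + 152 = (-12)²*(-128) + 152 = 144*(-128) + 152 = -18432 + 152 = -18280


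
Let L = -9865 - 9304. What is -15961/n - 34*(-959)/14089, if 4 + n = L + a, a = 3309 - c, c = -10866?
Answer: 387839317/70416822 ≈ 5.5078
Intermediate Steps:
a = 14175 (a = 3309 - 1*(-10866) = 3309 + 10866 = 14175)
L = -19169
n = -4998 (n = -4 + (-19169 + 14175) = -4 - 4994 = -4998)
-15961/n - 34*(-959)/14089 = -15961/(-4998) - 34*(-959)/14089 = -15961*(-1/4998) + 32606*(1/14089) = 15961/4998 + 32606/14089 = 387839317/70416822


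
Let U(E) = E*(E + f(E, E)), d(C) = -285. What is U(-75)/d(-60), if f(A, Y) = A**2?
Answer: 27750/19 ≈ 1460.5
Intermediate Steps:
U(E) = E*(E + E**2)
U(-75)/d(-60) = ((-75)**2*(1 - 75))/(-285) = (5625*(-74))*(-1/285) = -416250*(-1/285) = 27750/19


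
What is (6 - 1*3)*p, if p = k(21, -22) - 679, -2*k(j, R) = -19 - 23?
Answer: -1974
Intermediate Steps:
k(j, R) = 21 (k(j, R) = -(-19 - 23)/2 = -½*(-42) = 21)
p = -658 (p = 21 - 679 = -658)
(6 - 1*3)*p = (6 - 1*3)*(-658) = (6 - 3)*(-658) = 3*(-658) = -1974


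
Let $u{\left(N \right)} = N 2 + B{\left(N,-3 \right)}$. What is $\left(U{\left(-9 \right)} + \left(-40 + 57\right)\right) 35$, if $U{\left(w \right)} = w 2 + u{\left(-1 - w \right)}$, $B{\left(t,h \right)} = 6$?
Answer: $735$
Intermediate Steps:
$u{\left(N \right)} = 6 + 2 N$ ($u{\left(N \right)} = N 2 + 6 = 2 N + 6 = 6 + 2 N$)
$U{\left(w \right)} = 4$ ($U{\left(w \right)} = w 2 + \left(6 + 2 \left(-1 - w\right)\right) = 2 w + \left(6 - \left(2 + 2 w\right)\right) = 2 w - \left(-4 + 2 w\right) = 4$)
$\left(U{\left(-9 \right)} + \left(-40 + 57\right)\right) 35 = \left(4 + \left(-40 + 57\right)\right) 35 = \left(4 + 17\right) 35 = 21 \cdot 35 = 735$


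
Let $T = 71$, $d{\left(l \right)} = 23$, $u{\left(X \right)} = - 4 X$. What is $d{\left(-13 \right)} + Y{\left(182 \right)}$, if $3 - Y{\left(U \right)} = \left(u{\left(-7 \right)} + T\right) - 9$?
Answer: $-64$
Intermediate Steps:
$Y{\left(U \right)} = -87$ ($Y{\left(U \right)} = 3 - \left(\left(\left(-4\right) \left(-7\right) + 71\right) - 9\right) = 3 - \left(\left(28 + 71\right) - 9\right) = 3 - \left(99 - 9\right) = 3 - 90 = -87$)
$d{\left(-13 \right)} + Y{\left(182 \right)} = 23 - 87 = -64$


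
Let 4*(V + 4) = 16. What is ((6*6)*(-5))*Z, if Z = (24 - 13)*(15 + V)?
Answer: -29700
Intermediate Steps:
V = 0 (V = -4 + (1/4)*16 = -4 + 4 = 0)
Z = 165 (Z = (24 - 13)*(15 + 0) = 11*15 = 165)
((6*6)*(-5))*Z = ((6*6)*(-5))*165 = (36*(-5))*165 = -180*165 = -29700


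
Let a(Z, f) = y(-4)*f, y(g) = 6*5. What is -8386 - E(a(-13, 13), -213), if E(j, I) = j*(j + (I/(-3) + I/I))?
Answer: -188566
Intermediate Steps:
y(g) = 30
a(Z, f) = 30*f
E(j, I) = j*(1 + j - I/3) (E(j, I) = j*(j + (I*(-1/3) + 1)) = j*(j + (-I/3 + 1)) = j*(j + (1 - I/3)) = j*(1 + j - I/3))
-8386 - E(a(-13, 13), -213) = -8386 - 30*13*(3 - 1*(-213) + 3*(30*13))/3 = -8386 - 390*(3 + 213 + 3*390)/3 = -8386 - 390*(3 + 213 + 1170)/3 = -8386 - 390*1386/3 = -8386 - 1*180180 = -8386 - 180180 = -188566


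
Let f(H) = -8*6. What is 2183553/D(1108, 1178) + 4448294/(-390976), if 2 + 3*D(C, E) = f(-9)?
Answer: -640343216971/4887200 ≈ -1.3102e+5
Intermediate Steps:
f(H) = -48
D(C, E) = -50/3 (D(C, E) = -⅔ + (⅓)*(-48) = -⅔ - 16 = -50/3)
2183553/D(1108, 1178) + 4448294/(-390976) = 2183553/(-50/3) + 4448294/(-390976) = 2183553*(-3/50) + 4448294*(-1/390976) = -6550659/50 - 2224147/195488 = -640343216971/4887200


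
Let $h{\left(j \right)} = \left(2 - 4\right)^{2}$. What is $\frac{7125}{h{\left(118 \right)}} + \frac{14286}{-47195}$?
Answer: $\frac{336207231}{188780} \approx 1780.9$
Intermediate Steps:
$h{\left(j \right)} = 4$ ($h{\left(j \right)} = \left(-2\right)^{2} = 4$)
$\frac{7125}{h{\left(118 \right)}} + \frac{14286}{-47195} = \frac{7125}{4} + \frac{14286}{-47195} = 7125 \cdot \frac{1}{4} + 14286 \left(- \frac{1}{47195}\right) = \frac{7125}{4} - \frac{14286}{47195} = \frac{336207231}{188780}$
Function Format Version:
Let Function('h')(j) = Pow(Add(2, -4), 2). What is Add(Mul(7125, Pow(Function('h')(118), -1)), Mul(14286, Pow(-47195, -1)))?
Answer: Rational(336207231, 188780) ≈ 1780.9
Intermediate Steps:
Function('h')(j) = 4 (Function('h')(j) = Pow(-2, 2) = 4)
Add(Mul(7125, Pow(Function('h')(118), -1)), Mul(14286, Pow(-47195, -1))) = Add(Mul(7125, Pow(4, -1)), Mul(14286, Pow(-47195, -1))) = Add(Mul(7125, Rational(1, 4)), Mul(14286, Rational(-1, 47195))) = Add(Rational(7125, 4), Rational(-14286, 47195)) = Rational(336207231, 188780)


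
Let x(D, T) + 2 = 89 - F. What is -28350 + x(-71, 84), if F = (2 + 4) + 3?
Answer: -28272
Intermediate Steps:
F = 9 (F = 6 + 3 = 9)
x(D, T) = 78 (x(D, T) = -2 + (89 - 1*9) = -2 + (89 - 9) = -2 + 80 = 78)
-28350 + x(-71, 84) = -28350 + 78 = -28272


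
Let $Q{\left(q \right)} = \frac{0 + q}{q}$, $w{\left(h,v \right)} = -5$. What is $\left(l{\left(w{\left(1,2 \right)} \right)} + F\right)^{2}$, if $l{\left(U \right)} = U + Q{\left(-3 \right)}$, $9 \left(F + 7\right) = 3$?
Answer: $\frac{1024}{9} \approx 113.78$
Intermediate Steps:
$F = - \frac{20}{3}$ ($F = -7 + \frac{1}{9} \cdot 3 = -7 + \frac{1}{3} = - \frac{20}{3} \approx -6.6667$)
$Q{\left(q \right)} = 1$ ($Q{\left(q \right)} = \frac{q}{q} = 1$)
$l{\left(U \right)} = 1 + U$ ($l{\left(U \right)} = U + 1 = 1 + U$)
$\left(l{\left(w{\left(1,2 \right)} \right)} + F\right)^{2} = \left(\left(1 - 5\right) - \frac{20}{3}\right)^{2} = \left(-4 - \frac{20}{3}\right)^{2} = \left(- \frac{32}{3}\right)^{2} = \frac{1024}{9}$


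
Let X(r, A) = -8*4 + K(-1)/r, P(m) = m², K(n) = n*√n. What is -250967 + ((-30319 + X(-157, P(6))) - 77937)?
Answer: -359255 + I/157 ≈ -3.5926e+5 + 0.0063694*I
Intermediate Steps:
K(n) = n^(3/2)
X(r, A) = -32 - I/r (X(r, A) = -8*4 + (-1)^(3/2)/r = -32 + (-I)/r = -32 - I/r)
-250967 + ((-30319 + X(-157, P(6))) - 77937) = -250967 + ((-30319 + (-32 - 1*I/(-157))) - 77937) = -250967 + ((-30319 + (-32 - 1*I*(-1/157))) - 77937) = -250967 + ((-30319 + (-32 + I/157)) - 77937) = -250967 + ((-30351 + I/157) - 77937) = -250967 + (-108288 + I/157) = -359255 + I/157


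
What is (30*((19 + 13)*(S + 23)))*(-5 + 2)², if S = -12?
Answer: 95040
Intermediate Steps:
(30*((19 + 13)*(S + 23)))*(-5 + 2)² = (30*((19 + 13)*(-12 + 23)))*(-5 + 2)² = (30*(32*11))*(-3)² = (30*352)*9 = 10560*9 = 95040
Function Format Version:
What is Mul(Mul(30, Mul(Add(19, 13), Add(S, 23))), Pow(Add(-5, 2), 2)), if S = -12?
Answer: 95040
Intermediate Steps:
Mul(Mul(30, Mul(Add(19, 13), Add(S, 23))), Pow(Add(-5, 2), 2)) = Mul(Mul(30, Mul(Add(19, 13), Add(-12, 23))), Pow(Add(-5, 2), 2)) = Mul(Mul(30, Mul(32, 11)), Pow(-3, 2)) = Mul(Mul(30, 352), 9) = Mul(10560, 9) = 95040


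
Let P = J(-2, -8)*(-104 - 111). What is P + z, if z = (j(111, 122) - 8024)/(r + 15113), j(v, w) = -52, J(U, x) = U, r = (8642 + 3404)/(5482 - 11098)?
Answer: 18222773422/42431281 ≈ 429.47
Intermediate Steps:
r = -6023/2808 (r = 12046/(-5616) = 12046*(-1/5616) = -6023/2808 ≈ -2.1449)
P = 430 (P = -2*(-104 - 111) = -2*(-215) = 430)
z = -22677408/42431281 (z = (-52 - 8024)/(-6023/2808 + 15113) = -8076/42431281/2808 = -8076*2808/42431281 = -22677408/42431281 ≈ -0.53445)
P + z = 430 - 22677408/42431281 = 18222773422/42431281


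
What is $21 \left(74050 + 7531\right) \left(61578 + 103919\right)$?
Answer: $283529625897$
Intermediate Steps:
$21 \left(74050 + 7531\right) \left(61578 + 103919\right) = 21 \cdot 81581 \cdot 165497 = 21 \cdot 13501410757 = 283529625897$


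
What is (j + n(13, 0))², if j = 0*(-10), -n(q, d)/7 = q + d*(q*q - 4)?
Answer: 8281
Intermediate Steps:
n(q, d) = -7*q - 7*d*(-4 + q²) (n(q, d) = -7*(q + d*(q*q - 4)) = -7*(q + d*(q² - 4)) = -7*(q + d*(-4 + q²)) = -7*q - 7*d*(-4 + q²))
j = 0
(j + n(13, 0))² = (0 + (-7*13 + 28*0 - 7*0*13²))² = (0 + (-91 + 0 - 7*0*169))² = (0 + (-91 + 0 + 0))² = (0 - 91)² = (-91)² = 8281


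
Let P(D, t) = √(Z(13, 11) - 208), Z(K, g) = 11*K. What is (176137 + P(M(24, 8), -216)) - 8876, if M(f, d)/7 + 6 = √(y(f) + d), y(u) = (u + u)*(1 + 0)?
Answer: 167261 + I*√65 ≈ 1.6726e+5 + 8.0623*I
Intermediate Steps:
y(u) = 2*u (y(u) = (2*u)*1 = 2*u)
M(f, d) = -42 + 7*√(d + 2*f) (M(f, d) = -42 + 7*√(2*f + d) = -42 + 7*√(d + 2*f))
P(D, t) = I*√65 (P(D, t) = √(11*13 - 208) = √(143 - 208) = √(-65) = I*√65)
(176137 + P(M(24, 8), -216)) - 8876 = (176137 + I*√65) - 8876 = 167261 + I*√65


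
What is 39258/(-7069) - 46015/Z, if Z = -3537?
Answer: 186424489/25003053 ≈ 7.4561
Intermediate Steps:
39258/(-7069) - 46015/Z = 39258/(-7069) - 46015/(-3537) = 39258*(-1/7069) - 46015*(-1/3537) = -39258/7069 + 46015/3537 = 186424489/25003053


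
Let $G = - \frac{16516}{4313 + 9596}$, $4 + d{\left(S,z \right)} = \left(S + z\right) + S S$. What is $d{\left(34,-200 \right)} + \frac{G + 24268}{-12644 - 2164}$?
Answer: $\frac{8447643429}{8581853} \approx 984.36$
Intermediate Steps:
$d{\left(S,z \right)} = -4 + S + z + S^{2}$ ($d{\left(S,z \right)} = -4 + \left(\left(S + z\right) + S S\right) = -4 + \left(\left(S + z\right) + S^{2}\right) = -4 + \left(S + z + S^{2}\right) = -4 + S + z + S^{2}$)
$G = - \frac{16516}{13909} \approx -1.1874$
$d{\left(34,-200 \right)} + \frac{G + 24268}{-12644 - 2164} = \left(-4 + 34 - 200 + 34^{2}\right) + \frac{- \frac{16516}{13909} + 24268}{-12644 - 2164} = \left(-4 + 34 - 200 + 1156\right) + \frac{337527096}{13909 \left(-14808\right)} = 986 + \frac{337527096}{13909} \left(- \frac{1}{14808}\right) = 986 - \frac{14063629}{8581853} = \frac{8447643429}{8581853}$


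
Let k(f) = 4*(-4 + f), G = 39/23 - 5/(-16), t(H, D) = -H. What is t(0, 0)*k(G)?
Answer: 0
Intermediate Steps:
G = 739/368 (G = 39*(1/23) - 5*(-1/16) = 39/23 + 5/16 = 739/368 ≈ 2.0082)
k(f) = -16 + 4*f
t(0, 0)*k(G) = (-1*0)*(-16 + 4*(739/368)) = 0*(-16 + 739/92) = 0*(-733/92) = 0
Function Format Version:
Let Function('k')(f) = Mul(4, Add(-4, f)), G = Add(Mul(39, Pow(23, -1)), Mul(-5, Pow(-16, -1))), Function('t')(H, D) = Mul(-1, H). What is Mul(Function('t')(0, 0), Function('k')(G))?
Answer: 0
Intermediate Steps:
G = Rational(739, 368) (G = Add(Mul(39, Rational(1, 23)), Mul(-5, Rational(-1, 16))) = Add(Rational(39, 23), Rational(5, 16)) = Rational(739, 368) ≈ 2.0082)
Function('k')(f) = Add(-16, Mul(4, f))
Mul(Function('t')(0, 0), Function('k')(G)) = Mul(Mul(-1, 0), Add(-16, Mul(4, Rational(739, 368)))) = Mul(0, Add(-16, Rational(739, 92))) = Mul(0, Rational(-733, 92)) = 0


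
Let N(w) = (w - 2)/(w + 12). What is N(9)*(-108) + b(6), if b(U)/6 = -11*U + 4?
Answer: -408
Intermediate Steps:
b(U) = 24 - 66*U (b(U) = 6*(-11*U + 4) = 6*(4 - 11*U) = 24 - 66*U)
N(w) = (-2 + w)/(12 + w)
N(9)*(-108) + b(6) = ((-2 + 9)/(12 + 9))*(-108) + (24 - 66*6) = (7/21)*(-108) + (24 - 396) = ((1/21)*7)*(-108) - 372 = (⅓)*(-108) - 372 = -36 - 372 = -408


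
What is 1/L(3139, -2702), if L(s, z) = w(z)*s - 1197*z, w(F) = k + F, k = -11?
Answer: -1/5281813 ≈ -1.8933e-7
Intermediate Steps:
w(F) = -11 + F
L(s, z) = -1197*z + s*(-11 + z) (L(s, z) = (-11 + z)*s - 1197*z = s*(-11 + z) - 1197*z = -1197*z + s*(-11 + z))
1/L(3139, -2702) = 1/(-1197*(-2702) + 3139*(-11 - 2702)) = 1/(3234294 + 3139*(-2713)) = 1/(3234294 - 8516107) = 1/(-5281813) = -1/5281813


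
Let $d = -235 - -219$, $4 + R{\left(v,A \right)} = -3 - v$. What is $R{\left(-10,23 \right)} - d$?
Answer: $19$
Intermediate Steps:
$R{\left(v,A \right)} = -7 - v$ ($R{\left(v,A \right)} = -4 - \left(3 + v\right) = -7 - v$)
$d = -16$ ($d = -235 + 219 = -16$)
$R{\left(-10,23 \right)} - d = \left(-7 - -10\right) - -16 = \left(-7 + 10\right) + 16 = 3 + 16 = 19$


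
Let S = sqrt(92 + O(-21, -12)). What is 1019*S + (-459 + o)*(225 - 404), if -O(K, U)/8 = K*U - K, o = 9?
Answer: 80550 + 2038*I*sqrt(523) ≈ 80550.0 + 46607.0*I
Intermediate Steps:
O(K, U) = 8*K - 8*K*U (O(K, U) = -8*(K*U - K) = -8*(-K + K*U) = 8*K - 8*K*U)
S = 2*I*sqrt(523) (S = sqrt(92 + 8*(-21)*(1 - 1*(-12))) = sqrt(92 + 8*(-21)*(1 + 12)) = sqrt(92 + 8*(-21)*13) = sqrt(92 - 2184) = sqrt(-2092) = 2*I*sqrt(523) ≈ 45.738*I)
1019*S + (-459 + o)*(225 - 404) = 1019*(2*I*sqrt(523)) + (-459 + 9)*(225 - 404) = 2038*I*sqrt(523) - 450*(-179) = 2038*I*sqrt(523) + 80550 = 80550 + 2038*I*sqrt(523)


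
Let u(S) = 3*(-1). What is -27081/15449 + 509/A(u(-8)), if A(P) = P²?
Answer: 7619812/139041 ≈ 54.803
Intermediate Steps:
u(S) = -3
-27081/15449 + 509/A(u(-8)) = -27081/15449 + 509/((-3)²) = -27081*1/15449 + 509/9 = -27081/15449 + 509*(⅑) = -27081/15449 + 509/9 = 7619812/139041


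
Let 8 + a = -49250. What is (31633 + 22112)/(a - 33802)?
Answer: -10749/16612 ≈ -0.64706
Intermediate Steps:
a = -49258 (a = -8 - 49250 = -49258)
(31633 + 22112)/(a - 33802) = (31633 + 22112)/(-49258 - 33802) = 53745/(-83060) = 53745*(-1/83060) = -10749/16612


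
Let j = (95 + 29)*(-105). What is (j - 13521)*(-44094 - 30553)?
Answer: 1981206027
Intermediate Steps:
j = -13020 (j = 124*(-105) = -13020)
(j - 13521)*(-44094 - 30553) = (-13020 - 13521)*(-44094 - 30553) = -26541*(-74647) = 1981206027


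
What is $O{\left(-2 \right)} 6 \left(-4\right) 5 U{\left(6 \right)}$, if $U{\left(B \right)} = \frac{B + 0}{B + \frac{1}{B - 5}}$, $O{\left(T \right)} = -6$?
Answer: $\frac{4320}{7} \approx 617.14$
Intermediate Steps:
$U{\left(B \right)} = \frac{B}{B + \frac{1}{-5 + B}}$
$O{\left(-2 \right)} 6 \left(-4\right) 5 U{\left(6 \right)} = - 6 \cdot 6 \left(-4\right) 5 \frac{6 \left(-5 + 6\right)}{1 + 6^{2} - 30} = - 6 \left(\left(-24\right) 5\right) 6 \frac{1}{1 + 36 - 30} \cdot 1 = \left(-6\right) \left(-120\right) 6 \cdot \frac{1}{7} \cdot 1 = 720 \cdot 6 \cdot \frac{1}{7} \cdot 1 = 720 \cdot \frac{6}{7} = \frac{4320}{7}$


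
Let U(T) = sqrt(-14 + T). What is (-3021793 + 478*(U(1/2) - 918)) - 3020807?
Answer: -6481404 + 717*I*sqrt(6) ≈ -6.4814e+6 + 1756.3*I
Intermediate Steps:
(-3021793 + 478*(U(1/2) - 918)) - 3020807 = (-3021793 + 478*(sqrt(-14 + 1/2) - 918)) - 3020807 = (-3021793 + 478*(sqrt(-27/2) - 918)) - 3020807 = (-3021793 + 478*(3*I*sqrt(6)/2 - 918)) - 3020807 = (-3021793 + 478*(-918 + 3*I*sqrt(6)/2)) - 3020807 = (-3021793 + (-438804 + 717*I*sqrt(6))) - 3020807 = (-3460597 + 717*I*sqrt(6)) - 3020807 = -6481404 + 717*I*sqrt(6)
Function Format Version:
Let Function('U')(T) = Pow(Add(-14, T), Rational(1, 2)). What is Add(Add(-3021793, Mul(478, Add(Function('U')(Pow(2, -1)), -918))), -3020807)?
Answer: Add(-6481404, Mul(717, I, Pow(6, Rational(1, 2)))) ≈ Add(-6.4814e+6, Mul(1756.3, I))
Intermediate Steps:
Add(Add(-3021793, Mul(478, Add(Function('U')(Pow(2, -1)), -918))), -3020807) = Add(Add(-3021793, Mul(478, Add(Pow(Add(-14, Pow(2, -1)), Rational(1, 2)), -918))), -3020807) = Add(Add(-3021793, Mul(478, Add(Pow(Add(-14, Rational(1, 2)), Rational(1, 2)), -918))), -3020807) = Add(Add(-3021793, Mul(478, Add(Pow(Rational(-27, 2), Rational(1, 2)), -918))), -3020807) = Add(Add(-3021793, Mul(478, Add(Mul(Rational(3, 2), I, Pow(6, Rational(1, 2))), -918))), -3020807) = Add(Add(-3021793, Mul(478, Add(-918, Mul(Rational(3, 2), I, Pow(6, Rational(1, 2)))))), -3020807) = Add(Add(-3021793, Add(-438804, Mul(717, I, Pow(6, Rational(1, 2))))), -3020807) = Add(Add(-3460597, Mul(717, I, Pow(6, Rational(1, 2)))), -3020807) = Add(-6481404, Mul(717, I, Pow(6, Rational(1, 2))))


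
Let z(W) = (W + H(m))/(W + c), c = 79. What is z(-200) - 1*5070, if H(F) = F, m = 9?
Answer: -613279/121 ≈ -5068.4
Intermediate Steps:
z(W) = (9 + W)/(79 + W) (z(W) = (W + 9)/(W + 79) = (9 + W)/(79 + W))
z(-200) - 1*5070 = (9 - 200)/(79 - 200) - 1*5070 = -191/(-121) - 5070 = -1/121*(-191) - 5070 = 191/121 - 5070 = -613279/121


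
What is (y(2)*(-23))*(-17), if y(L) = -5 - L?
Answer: -2737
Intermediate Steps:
(y(2)*(-23))*(-17) = ((-5 - 1*2)*(-23))*(-17) = ((-5 - 2)*(-23))*(-17) = -7*(-23)*(-17) = 161*(-17) = -2737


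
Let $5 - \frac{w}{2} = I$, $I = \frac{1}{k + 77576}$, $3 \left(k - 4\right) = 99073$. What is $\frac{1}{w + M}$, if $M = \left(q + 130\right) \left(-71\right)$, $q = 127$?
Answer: $- \frac{331813}{6051273687} \approx -5.4834 \cdot 10^{-5}$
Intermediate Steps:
$k = \frac{99085}{3}$ ($k = 4 + \frac{1}{3} \cdot 99073 = 4 + \frac{99073}{3} = \frac{99085}{3} \approx 33028.0$)
$I = \frac{3}{331813}$ ($I = \frac{1}{\frac{99085}{3} + 77576} = \frac{1}{\frac{331813}{3}} = \frac{3}{331813} \approx 9.0412 \cdot 10^{-6}$)
$w = \frac{3318124}{331813}$ ($w = 10 - \frac{6}{331813} = \frac{3318124}{331813} \approx 10.0$)
$M = -18247$ ($M = \left(127 + 130\right) \left(-71\right) = 257 \left(-71\right) = -18247$)
$\frac{1}{w + M} = \frac{1}{\frac{3318124}{331813} - 18247} = \frac{1}{- \frac{6051273687}{331813}} = - \frac{331813}{6051273687}$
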